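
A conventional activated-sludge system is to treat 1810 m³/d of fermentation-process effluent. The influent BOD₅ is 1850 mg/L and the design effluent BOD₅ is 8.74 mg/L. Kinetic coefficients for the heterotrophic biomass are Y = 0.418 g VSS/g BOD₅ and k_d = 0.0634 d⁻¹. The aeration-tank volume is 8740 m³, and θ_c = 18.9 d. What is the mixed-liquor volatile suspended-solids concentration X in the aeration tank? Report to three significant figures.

X ≈ 1370 mg/L

X = Y·Q·ΔS·θ_c / [V·(1 + k_d θ_c)] = 0.418 × 1810 × (1850 − 8.74) × 18.9 / [8740 × (1 + 0.0634 × 18.9)] = 1370 mg/L.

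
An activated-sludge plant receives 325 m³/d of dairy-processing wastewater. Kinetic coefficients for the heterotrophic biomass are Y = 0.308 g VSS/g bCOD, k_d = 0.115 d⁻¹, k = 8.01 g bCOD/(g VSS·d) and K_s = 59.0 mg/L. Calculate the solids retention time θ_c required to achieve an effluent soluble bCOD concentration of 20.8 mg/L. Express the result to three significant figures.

θ_c ≈ 1.89 d

At the target effluent, Y k S/(K_s+S) = 0.308×8.01×20.8/79.80 = 0.6430 d⁻¹.
Then 1/θ_c = μ − k_d = 0.6430 − 0.115 = 0.5280 d⁻¹, giving θ_c = 1.894 d.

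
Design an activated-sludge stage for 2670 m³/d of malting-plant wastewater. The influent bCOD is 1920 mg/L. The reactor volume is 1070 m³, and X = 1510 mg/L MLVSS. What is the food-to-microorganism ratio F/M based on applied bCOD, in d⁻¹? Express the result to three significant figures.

Food-to-microorganism ratio F/M = Q S₀ / (V X) = 2670 × 1920 / (1070 × 1510) = 3.173 d⁻¹.

F/M ≈ 3.17 d⁻¹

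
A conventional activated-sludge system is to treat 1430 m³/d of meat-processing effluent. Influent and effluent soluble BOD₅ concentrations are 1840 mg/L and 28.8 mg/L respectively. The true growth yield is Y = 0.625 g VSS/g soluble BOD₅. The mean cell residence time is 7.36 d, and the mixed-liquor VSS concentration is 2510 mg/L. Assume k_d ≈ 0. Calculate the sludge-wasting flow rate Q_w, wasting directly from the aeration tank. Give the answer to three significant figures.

With k_d = 0 the design equation reduces to V = Y Q (S₀−S) θ_c / X = 0.625 × 1430 × (1840 − 28.8) × 7.36 / 2510 = 4747 m³.
Wasting from the aeration tank: Q_w = V / θ_c = 4747 / 7.36 = 644.9 m³/d.

Q_w ≈ 645 m³/d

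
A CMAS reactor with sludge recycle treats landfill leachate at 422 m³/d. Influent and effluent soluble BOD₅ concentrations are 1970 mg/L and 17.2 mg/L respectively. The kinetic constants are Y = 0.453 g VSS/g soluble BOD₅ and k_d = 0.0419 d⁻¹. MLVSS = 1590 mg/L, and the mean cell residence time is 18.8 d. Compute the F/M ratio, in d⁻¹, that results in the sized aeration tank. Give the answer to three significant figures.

F/M ≈ 0.212 d⁻¹

Rearranging the biomass balance for a CMAS with decay, V = Y·Q·ΔS·θ_c / [X·(1+k_d θ_c)] = 0.453 × 422 × (1970 − 17.2) × 18.8 / [1590 × (1 + 0.0419 × 18.8)] = 7.02×10^6 / 2842 = 2469 m³.
F/M = Q·S₀ / (V·X) = 422 × 1970 / (2469 × 1590) = 0.2118 g soluble BOD₅·(g VSS·d)⁻¹.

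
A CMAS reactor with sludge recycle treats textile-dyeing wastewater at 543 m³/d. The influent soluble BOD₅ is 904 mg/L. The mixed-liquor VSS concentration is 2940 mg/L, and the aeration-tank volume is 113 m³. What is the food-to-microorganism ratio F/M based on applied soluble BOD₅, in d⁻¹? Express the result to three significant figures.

F/M ≈ 1.48 d⁻¹

F/M = Q·S₀ / (V·X) = 543 × 904 / (113.0 × 2940) = 1.478 g soluble BOD₅·(g VSS·d)⁻¹.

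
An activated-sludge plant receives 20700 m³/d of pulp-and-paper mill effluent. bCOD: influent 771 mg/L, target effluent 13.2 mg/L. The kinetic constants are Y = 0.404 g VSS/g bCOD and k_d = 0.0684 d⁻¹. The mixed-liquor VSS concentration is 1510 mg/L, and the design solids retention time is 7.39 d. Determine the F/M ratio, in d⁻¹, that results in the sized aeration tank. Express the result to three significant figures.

From the SRT design equation V = Y Q (S₀−S) θ_c / [X (1 + k_d θ_c)] = 0.404 × 20700 × (771 − 13.2) × 7.39 / [1510 × (1 + 0.0684 × 7.39)] = 4.68×10^7 / 2273 = 20602 m³.
Food-to-microorganism ratio F/M = Q S₀ / (V X) = 20700 × 771 / (20602 × 1510) = 0.5130 d⁻¹.

F/M ≈ 0.513 d⁻¹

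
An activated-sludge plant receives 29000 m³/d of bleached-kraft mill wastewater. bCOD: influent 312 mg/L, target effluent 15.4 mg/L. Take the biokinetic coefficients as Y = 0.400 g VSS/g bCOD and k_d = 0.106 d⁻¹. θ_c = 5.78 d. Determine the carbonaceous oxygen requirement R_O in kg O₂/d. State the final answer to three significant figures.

Observed yield with endogenous decay: Y_obs = Y / (1 + k_d·θ_c) = 0.400 / (1 + 0.106 × 5.78) = 0.400 / 1.613 = 0.2480 g VSS/g bCOD.
ΔS = 312 − 15.4 = 296.6 mg/L, so the substrate removal rate is 29000 × 296.6/1000 = 8601 kg bCOD/d.
Net sludge production P_X = 0.2480 × 8601 = 2133 kg VSS/d.
R_O = Q·ΔS − 1.42 P_X = 8601 − 3029 = 5572 kg O₂/d.

R_O ≈ 5570 kg O₂/d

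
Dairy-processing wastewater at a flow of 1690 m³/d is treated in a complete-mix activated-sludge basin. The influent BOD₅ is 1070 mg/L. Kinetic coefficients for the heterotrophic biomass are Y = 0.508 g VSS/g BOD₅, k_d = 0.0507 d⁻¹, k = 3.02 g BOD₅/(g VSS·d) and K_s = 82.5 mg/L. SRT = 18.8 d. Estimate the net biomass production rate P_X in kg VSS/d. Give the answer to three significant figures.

From the Monod/SRT balance for a CMAS, S = K_s·(1+k_d θ_c)/[θ_c·(Y k − k_d) − 1] = 82.5 × (1 + 0.0507 × 18.8) / [18.8 × (0.508 × 3.02 − 0.0507) − 1] = 161.1 / 26.89 = 5.993 mg/L.
Observed yield with endogenous decay: Y_obs = Y / (1 + k_d·θ_c) = 0.508 / (1 + 0.0507 × 18.8) = 0.508 / 1.953 = 0.2601 g VSS/g BOD₅.
Substrate removed = Q·(S₀ − S) = 1690 m³/d × (1070 − 5.99) g/m³ = 1.8×10^6 g/d = 1798 kg/d.
Biomass produced: P_X = Y_obs·Q·ΔS = 0.2601 × 1798 ≈ 467.7 kg VSS/d.

P_X ≈ 468 kg VSS/d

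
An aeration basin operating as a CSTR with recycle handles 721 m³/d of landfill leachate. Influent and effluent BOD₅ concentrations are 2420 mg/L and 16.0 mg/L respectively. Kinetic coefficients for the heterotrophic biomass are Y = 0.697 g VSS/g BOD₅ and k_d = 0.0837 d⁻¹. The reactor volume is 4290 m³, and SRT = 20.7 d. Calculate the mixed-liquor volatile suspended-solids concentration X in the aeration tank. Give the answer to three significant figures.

X ≈ 2130 mg/L

X = Y·Q·ΔS·θ_c / [V·(1 + k_d θ_c)] = 0.697 × 721 × (2420 − 16.0) × 20.7 / [4290 × (1 + 0.0837 × 20.7)] = 2133 mg/L.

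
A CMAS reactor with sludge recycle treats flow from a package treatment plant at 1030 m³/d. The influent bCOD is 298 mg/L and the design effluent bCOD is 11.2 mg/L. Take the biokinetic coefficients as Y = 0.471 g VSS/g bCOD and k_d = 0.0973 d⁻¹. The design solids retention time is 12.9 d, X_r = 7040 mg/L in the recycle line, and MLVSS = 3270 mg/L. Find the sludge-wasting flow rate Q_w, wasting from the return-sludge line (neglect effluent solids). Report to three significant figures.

Rearranging the biomass balance for a CMAS with decay, V = Y·Q·ΔS·θ_c / [X·(1+k_d θ_c)] = 0.471 × 1030 × (298 − 11.2) × 12.9 / [3270 × (1 + 0.0973 × 12.9)] = 1.79×10^6 / 7374 = 243.4 m³.
θ_c = V·X/(Q_w·X_r) when wasting from the recycle, so Q_w = V·X/(θ_c·X_r) = 243.4 × 3270 / (12.9 × 7040) = 8.764 m³/d.

Q_w ≈ 8.76 m³/d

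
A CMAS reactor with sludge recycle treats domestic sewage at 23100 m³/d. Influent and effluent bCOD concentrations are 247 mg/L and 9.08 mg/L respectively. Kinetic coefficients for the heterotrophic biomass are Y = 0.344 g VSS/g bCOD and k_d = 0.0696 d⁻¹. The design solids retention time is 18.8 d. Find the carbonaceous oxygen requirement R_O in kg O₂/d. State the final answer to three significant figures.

Y_obs = Y / (1 + k_d θ_c) = 0.344 / (1 + 0.0696 × 18.8) = 0.344 / 2.308 = 0.1490.
ΔS = 247 − 9.08 = 237.9 mg/L, so the substrate removal rate is 23100 × 237.9/1000 = 5496 kg bCOD/d.
P_X = Y_obs·Q·(S₀ − S) = 0.1490 × 5496 = 819.0 kg VSS/d.
R_O = Q·ΔS − 1.42 P_X = 5496 − 1163 = 4333 kg O₂/d.

R_O ≈ 4330 kg O₂/d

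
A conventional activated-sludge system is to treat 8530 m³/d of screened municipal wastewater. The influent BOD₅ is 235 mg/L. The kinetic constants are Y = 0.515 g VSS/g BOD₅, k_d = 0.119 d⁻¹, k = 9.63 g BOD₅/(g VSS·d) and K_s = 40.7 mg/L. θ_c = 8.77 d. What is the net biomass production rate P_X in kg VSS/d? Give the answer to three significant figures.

P_X ≈ 501 kg VSS/d

From the Monod/SRT balance for a CMAS, S = K_s·(1+k_d θ_c)/[θ_c·(Y k − k_d) − 1] = 40.7 × (1 + 0.119 × 8.77) / [8.77 × (0.515 × 9.63 − 0.119) − 1] = 83.18 / 41.45 = 2.007 mg/L.
Y_obs = Y / (1 + k_d θ_c) = 0.515 / (1 + 0.119 × 8.77) = 0.515 / 2.044 = 0.2520.
Q·(S₀ − S) = 8530 × (235 − 2.01) × 10⁻³ = 1987 kg/d removed.
So the net sludge growth is P_X = 0.2520 × 1987 = 500.8 kg VSS/d.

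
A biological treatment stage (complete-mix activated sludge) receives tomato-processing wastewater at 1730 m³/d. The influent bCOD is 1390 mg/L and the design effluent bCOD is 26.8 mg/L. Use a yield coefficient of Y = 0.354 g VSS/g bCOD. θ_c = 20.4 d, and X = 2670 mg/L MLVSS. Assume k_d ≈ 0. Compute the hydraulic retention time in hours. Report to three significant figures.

τ ≈ 88.5 h

Biomass mass balance (decay neglected): V·X = Y·Q·(S₀ − S)·θ_c, so V = 0.354 × 1730 × (1390 − 26.8) × 20.4 / 2670 = 6379 m³.
HRT = V/Q = 6379 m³ / 1730 m³·d⁻¹ = 3.687 d × 24 = 88.49 h.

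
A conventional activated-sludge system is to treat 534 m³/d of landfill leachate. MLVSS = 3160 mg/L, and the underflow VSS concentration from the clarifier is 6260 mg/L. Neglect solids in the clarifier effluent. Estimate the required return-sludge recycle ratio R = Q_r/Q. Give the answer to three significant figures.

R ≈ 1.02

Solids balance on the clarifier gives (1+R)X = R·X_r, so R = X/(X_r − X) = 3160 / (6260 − 3160) = 1.019.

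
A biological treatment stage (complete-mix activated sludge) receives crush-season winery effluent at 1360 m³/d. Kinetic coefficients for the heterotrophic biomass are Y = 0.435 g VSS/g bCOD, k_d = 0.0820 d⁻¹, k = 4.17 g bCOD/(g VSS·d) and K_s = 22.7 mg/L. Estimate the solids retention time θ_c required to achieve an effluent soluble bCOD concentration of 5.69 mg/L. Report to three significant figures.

From 1/θ_c = Y·k·S/(K_s + S) − k_d: Y·k·S/(K_s+S) = 0.435 × 4.17 × 5.69 / (22.7 + 5.69) = 0.3636 d⁻¹.
Then 1/θ_c = μ − k_d = 0.3636 − 0.0820 = 0.2816 d⁻¹, giving θ_c = 3.552 d.

θ_c ≈ 3.55 d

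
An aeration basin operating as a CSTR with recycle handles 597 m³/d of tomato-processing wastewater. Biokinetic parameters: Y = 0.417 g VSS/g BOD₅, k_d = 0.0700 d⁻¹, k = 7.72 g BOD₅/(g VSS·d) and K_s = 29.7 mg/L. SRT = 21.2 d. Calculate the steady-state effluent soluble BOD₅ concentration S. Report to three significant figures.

S ≈ 1.12 mg/L

From the Monod/SRT balance for a CMAS, S = K_s·(1+k_d θ_c)/[θ_c·(Y k − k_d) − 1] = 29.7 × (1 + 0.0700 × 21.2) / [21.2 × (0.417 × 7.72 − 0.0700) − 1] = 73.77 / 65.76 = 1.122 mg/L.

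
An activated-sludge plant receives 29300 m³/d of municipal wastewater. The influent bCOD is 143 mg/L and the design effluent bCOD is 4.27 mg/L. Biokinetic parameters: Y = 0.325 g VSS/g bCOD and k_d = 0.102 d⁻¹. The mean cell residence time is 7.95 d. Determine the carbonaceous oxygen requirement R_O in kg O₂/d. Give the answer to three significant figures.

R_O ≈ 3030 kg O₂/d

Correct the yield for decay: Y_obs = Y/(1 + k_d θ_c) = 0.325 / (1 + 0.102 × 7.95) = 0.325 / 1.811 = 0.1795.
Q·(S₀ − S) = 29300 × (143 − 4.27) × 10⁻³ = 4065 kg/d removed.
P_X = Y_obs·Q·(S₀ − S) = 0.1795 × 4065 = 729.5 kg VSS/d.
R_O = Q·(S₀ − S) − 1.42·P_X = 4065 − 1.42 × 729.5 = 3029 kg O₂/d.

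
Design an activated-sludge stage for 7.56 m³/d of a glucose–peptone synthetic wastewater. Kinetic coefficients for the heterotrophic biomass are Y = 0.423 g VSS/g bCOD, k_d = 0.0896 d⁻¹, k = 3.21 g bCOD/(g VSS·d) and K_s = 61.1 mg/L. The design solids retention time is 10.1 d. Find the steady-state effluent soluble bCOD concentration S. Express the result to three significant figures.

S ≈ 9.86 mg/L

For a completely mixed reactor with recycle the Lawrence–McCarty relation gives S = K_s·(1 + k_d·θ_c) / [θ_c·(Y·k − k_d) − 1] = 61.1 × (1 + 0.0896 × 10.1) / [10.1 × (0.423 × 3.21 − 0.0896) − 1] = 116.4 / 11.81 = 9.856 mg/L.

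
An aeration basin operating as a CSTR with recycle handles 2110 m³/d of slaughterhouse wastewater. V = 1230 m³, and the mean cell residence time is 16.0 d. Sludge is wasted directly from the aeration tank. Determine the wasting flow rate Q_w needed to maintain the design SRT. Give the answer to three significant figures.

With mixed-liquor wasting, θ_c = V/Q_w, so Q_w = V/θ_c = 1230/16.0 = 76.88 m³/d.

Q_w ≈ 76.9 m³/d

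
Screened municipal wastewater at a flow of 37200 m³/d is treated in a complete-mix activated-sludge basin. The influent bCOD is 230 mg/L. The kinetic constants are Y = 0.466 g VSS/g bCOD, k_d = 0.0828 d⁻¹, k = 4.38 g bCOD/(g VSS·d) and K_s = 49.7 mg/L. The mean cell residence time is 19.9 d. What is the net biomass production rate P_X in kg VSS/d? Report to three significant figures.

P_X ≈ 1480 kg VSS/d

From the Monod/SRT balance for a CMAS, S = K_s·(1+k_d θ_c)/[θ_c·(Y k − k_d) − 1] = 49.7 × (1 + 0.0828 × 19.9) / [19.9 × (0.466 × 4.38 − 0.0828) − 1] = 131.6 / 37.97 = 3.466 mg/L.
Y_obs = Y / (1 + k_d θ_c) = 0.466 / (1 + 0.0828 × 19.9) = 0.466 / 2.648 = 0.1760.
Q·(S₀ − S) = 37200 × (230 − 3.47) × 10⁻³ = 8427 kg/d removed.
Net biomass production P_X = Y_obs × Q·(S₀ − S) = 0.1760 × 8427 = 1483 kg VSS/d.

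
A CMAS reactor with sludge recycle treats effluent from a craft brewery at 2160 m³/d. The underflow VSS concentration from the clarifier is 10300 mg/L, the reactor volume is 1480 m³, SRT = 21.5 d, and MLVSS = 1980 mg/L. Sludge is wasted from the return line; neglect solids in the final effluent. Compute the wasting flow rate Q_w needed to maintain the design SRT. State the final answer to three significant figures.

θ_c = V·X/(Q_w·X_r) when wasting from the recycle, so Q_w = V·X/(θ_c·X_r) = 1480 × 1980 / (21.5 × 10300) = 13.23 m³/d.

Q_w ≈ 13.2 m³/d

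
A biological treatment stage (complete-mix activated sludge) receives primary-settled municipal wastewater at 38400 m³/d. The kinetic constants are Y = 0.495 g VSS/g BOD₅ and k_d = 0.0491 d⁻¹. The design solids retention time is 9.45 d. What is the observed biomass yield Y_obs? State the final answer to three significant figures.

Y_obs = Y / (1 + k_d θ_c) = 0.495 / (1 + 0.0491 × 9.45) = 0.495 / 1.464 = 0.3381.

Y_obs ≈ 0.338 g VSS/g BOD₅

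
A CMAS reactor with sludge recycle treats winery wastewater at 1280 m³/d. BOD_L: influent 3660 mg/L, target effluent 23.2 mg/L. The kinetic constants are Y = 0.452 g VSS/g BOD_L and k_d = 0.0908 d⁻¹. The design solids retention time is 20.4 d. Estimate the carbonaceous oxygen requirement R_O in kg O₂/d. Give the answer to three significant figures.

Y_obs = Y / (1 + k_d θ_c) = 0.452 / (1 + 0.0908 × 20.4) = 0.452 / 2.852 = 0.1585.
ΔS = 3660 − 23.2 = 3637 mg/L, so the substrate removal rate is 1280 × 3637/1000 = 4655 kg BOD_L/d.
Biomass synthesised: P_X = Y_obs × 4655 = 737.7 kg VSS/d.
R_O = Q·ΔS − 1.42 P_X = 4655 − 1048 = 3608 kg O₂/d.

R_O ≈ 3610 kg O₂/d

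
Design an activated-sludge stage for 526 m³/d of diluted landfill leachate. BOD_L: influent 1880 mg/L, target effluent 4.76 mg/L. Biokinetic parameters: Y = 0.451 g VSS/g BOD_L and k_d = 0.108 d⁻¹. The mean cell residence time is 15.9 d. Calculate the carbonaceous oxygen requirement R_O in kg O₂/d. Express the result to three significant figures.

Y_obs = Y / (1 + k_d θ_c) = 0.451 / (1 + 0.108 × 15.9) = 0.451 / 2.717 = 0.1660.
Mass of BOD_L removed per day: Q(S₀ − S) = 526 × 1875 g/m³ = 986.4 kg/d.
Net sludge production P_X = 0.1660 × 986.4 = 163.7 kg VSS/d.
R_O = Q·(S₀ − S) − 1.42·P_X = 986.4 − 1.42 × 163.7 = 753.9 kg O₂/d.

R_O ≈ 754 kg O₂/d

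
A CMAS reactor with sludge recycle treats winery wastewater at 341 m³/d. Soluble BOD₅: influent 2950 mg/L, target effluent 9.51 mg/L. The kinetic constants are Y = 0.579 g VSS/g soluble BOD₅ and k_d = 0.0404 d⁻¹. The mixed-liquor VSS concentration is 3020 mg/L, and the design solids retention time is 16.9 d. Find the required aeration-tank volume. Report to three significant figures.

V ≈ 1930 m³

Rearranging the biomass balance for a CMAS with decay, V = Y·Q·ΔS·θ_c / [X·(1+k_d θ_c)] = 0.579 × 341 × (2950 − 9.51) × 16.9 / [3020 × (1 + 0.0404 × 16.9)] = 9.81×10^6 / 5082 = 1931 m³.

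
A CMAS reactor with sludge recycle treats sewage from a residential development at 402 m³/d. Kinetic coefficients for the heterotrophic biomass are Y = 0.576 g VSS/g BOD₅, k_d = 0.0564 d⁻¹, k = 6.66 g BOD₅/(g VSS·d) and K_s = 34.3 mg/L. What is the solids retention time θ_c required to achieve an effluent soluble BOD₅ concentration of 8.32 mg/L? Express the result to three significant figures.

θ_c ≈ 1.44 d

Specific growth rate at S = 8.32 mg/L: μ = YkS/(K_s+S) = 0.576·6.66·8.32/(34.3+8.32) = 0.7489 d⁻¹.
θ_c = 1/(μ − k_d) = 1/(0.7489 − 0.0564) = 1/0.6925 = 1.444 d.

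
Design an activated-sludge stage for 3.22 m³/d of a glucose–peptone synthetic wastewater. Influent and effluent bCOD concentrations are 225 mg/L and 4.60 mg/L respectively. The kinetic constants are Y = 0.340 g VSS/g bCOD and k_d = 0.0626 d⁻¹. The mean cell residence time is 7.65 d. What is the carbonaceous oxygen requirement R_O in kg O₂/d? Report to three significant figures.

R_O ≈ 0.478 kg O₂/d

The observed yield is Y_obs = Y/(1 + k_d·θ_c) = 0.340 / (1 + 0.0626 × 7.65) = 0.340 / 1.479 = 0.2299 g VSS per g bCOD removed.
ΔS = 225 − 4.60 = 220.4 mg/L, so the substrate removal rate is 3.22 × 220.4/1000 = 0.7097 kg bCOD/d.
Net sludge production P_X = 0.2299 × 0.7097 = 0.1632 kg VSS/d.
R_O = Q·(S₀ − S) − 1.42·P_X = 0.7097 − 1.42 × 0.1632 = 0.4780 kg O₂/d.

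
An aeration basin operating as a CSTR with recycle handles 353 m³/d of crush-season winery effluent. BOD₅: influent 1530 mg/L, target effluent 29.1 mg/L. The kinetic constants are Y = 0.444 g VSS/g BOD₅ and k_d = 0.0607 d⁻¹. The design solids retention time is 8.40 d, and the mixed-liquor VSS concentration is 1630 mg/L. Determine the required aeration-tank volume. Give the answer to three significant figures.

V ≈ 803 m³

Steady-state biomass mass balance: V·X·(1 + k_d·θ_c) = Y·Q·(S₀ − S)·θ_c, so V = 0.444 × 353 × (1530 − 29.1) × 8.40 / [1630 × (1 + 0.0607 × 8.40)] = 1.98×10^6 / 2461 = 802.9 m³.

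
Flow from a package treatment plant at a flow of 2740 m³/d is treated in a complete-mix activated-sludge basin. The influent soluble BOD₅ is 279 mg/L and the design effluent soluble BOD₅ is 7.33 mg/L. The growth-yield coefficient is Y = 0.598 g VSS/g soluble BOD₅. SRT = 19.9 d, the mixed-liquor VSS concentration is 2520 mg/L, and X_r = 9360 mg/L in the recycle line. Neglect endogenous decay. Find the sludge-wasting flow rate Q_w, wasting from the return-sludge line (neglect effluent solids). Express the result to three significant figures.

Q_w ≈ 47.6 m³/d

V·X = Y·Q·ΔS·θ_c gives V = 0.598 × 2740 × (279 − 7.33) × 19.9 / 2520 = 3515 m³.
θ_c = V·X/(Q_w·X_r) when wasting from the recycle, so Q_w = V·X/(θ_c·X_r) = 3515 × 2520 / (19.9 × 9360) = 47.56 m³/d.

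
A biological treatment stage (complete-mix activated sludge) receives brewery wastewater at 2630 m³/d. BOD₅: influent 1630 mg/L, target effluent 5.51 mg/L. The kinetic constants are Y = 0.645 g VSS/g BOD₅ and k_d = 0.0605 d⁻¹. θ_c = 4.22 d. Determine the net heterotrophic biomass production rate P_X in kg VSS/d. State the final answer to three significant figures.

The observed yield is Y_obs = Y/(1 + k_d·θ_c) = 0.645 / (1 + 0.0605 × 4.22) = 0.645 / 1.255 = 0.5138 g VSS per g BOD₅ removed.
ΔS = 1630 − 5.51 = 1624 mg/L, so the substrate removal rate is 2630 × 1624/1000 = 4272 kg BOD₅/d.
Net biomass production P_X = Y_obs × Q·(S₀ − S) = 0.5138 × 4272 = 2195 kg VSS/d.

P_X ≈ 2200 kg VSS/d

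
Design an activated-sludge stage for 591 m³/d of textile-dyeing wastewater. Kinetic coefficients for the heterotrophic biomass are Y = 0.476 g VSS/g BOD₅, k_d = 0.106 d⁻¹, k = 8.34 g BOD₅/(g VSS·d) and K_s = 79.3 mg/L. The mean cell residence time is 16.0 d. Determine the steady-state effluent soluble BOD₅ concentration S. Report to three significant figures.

S ≈ 3.52 mg/L

For a completely mixed reactor with recycle the Lawrence–McCarty relation gives S = K_s·(1 + k_d·θ_c) / [θ_c·(Y·k − k_d) − 1] = 79.3 × (1 + 0.106 × 16.0) / [16.0 × (0.476 × 8.34 − 0.106) − 1] = 213.8 / 60.82 = 3.515 mg/L.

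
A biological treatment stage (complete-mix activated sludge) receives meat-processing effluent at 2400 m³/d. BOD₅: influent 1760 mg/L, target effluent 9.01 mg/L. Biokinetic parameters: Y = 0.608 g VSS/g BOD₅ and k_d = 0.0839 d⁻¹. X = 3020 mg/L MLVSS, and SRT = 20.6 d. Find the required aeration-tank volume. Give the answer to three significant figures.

V ≈ 6390 m³

Rearranging the biomass balance for a CMAS with decay, V = Y·Q·ΔS·θ_c / [X·(1+k_d θ_c)] = 0.608 × 2400 × (1760 − 9.01) × 20.6 / [3020 × (1 + 0.0839 × 20.6)] = 5.26×10^7 / 8240 = 6388 m³.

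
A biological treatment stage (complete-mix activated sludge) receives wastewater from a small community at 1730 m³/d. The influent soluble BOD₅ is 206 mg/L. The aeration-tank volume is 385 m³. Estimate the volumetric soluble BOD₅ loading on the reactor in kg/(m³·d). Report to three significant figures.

L_v = Q S₀ / V = 1730 × 206 × 10⁻³ / 385.0 = 0.9257 kg/(m³·d).

L_v ≈ 0.926 kg soluble BOD₅/(m³·d)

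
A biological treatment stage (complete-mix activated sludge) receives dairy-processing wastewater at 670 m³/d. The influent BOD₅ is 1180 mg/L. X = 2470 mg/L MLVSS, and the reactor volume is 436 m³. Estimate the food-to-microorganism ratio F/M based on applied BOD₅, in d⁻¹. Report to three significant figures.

F/M ≈ 0.734 d⁻¹

F/M = applied load / biomass = Q·S₀/(V·X) = 670 × 1180 / (436.0 × 2470) = 0.7341 d⁻¹.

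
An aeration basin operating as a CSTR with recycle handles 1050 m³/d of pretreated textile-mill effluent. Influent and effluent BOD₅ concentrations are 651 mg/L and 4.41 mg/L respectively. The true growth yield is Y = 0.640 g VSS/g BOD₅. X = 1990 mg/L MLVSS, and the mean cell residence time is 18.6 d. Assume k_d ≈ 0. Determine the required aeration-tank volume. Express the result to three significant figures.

V·X = Y·Q·ΔS·θ_c gives V = 0.640 × 1050 × (651 − 4.41) × 18.6 / 1990 = 4061 m³.

V ≈ 4060 m³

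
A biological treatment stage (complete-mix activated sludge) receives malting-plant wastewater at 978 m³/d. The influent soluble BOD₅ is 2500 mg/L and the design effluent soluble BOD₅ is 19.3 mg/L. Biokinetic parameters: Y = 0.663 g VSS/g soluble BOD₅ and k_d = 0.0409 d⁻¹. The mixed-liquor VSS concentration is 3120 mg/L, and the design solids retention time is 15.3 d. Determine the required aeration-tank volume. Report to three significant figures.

From the SRT design equation V = Y Q (S₀−S) θ_c / [X (1 + k_d θ_c)] = 0.663 × 978 × (2500 − 19.3) × 15.3 / [3120 × (1 + 0.0409 × 15.3)] = 2.46×10^7 / 5072 = 4852 m³.

V ≈ 4850 m³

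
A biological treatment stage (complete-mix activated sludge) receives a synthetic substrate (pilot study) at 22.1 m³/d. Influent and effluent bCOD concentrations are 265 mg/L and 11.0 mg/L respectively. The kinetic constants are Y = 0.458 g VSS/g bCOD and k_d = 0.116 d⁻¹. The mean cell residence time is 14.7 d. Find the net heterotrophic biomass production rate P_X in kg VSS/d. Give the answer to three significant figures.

Correct the yield for decay: Y_obs = Y/(1 + k_d θ_c) = 0.458 / (1 + 0.116 × 14.7) = 0.458 / 2.705 = 0.1693.
ΔS = 265 − 11.0 = 254.0 mg/L, so the substrate removal rate is 22.1 × 254.0/1000 = 5.613 kg bCOD/d.
So the net sludge growth is P_X = 0.1693 × 5.613 = 0.9504 kg VSS/d.

P_X ≈ 0.950 kg VSS/d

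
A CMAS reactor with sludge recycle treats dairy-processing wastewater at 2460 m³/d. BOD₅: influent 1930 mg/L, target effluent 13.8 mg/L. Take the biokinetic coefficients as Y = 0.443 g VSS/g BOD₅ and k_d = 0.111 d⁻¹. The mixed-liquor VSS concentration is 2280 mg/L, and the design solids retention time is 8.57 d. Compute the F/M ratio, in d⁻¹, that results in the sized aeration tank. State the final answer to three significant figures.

F/M ≈ 0.518 d⁻¹

Steady-state biomass mass balance: V·X·(1 + k_d·θ_c) = Y·Q·(S₀ − S)·θ_c, so V = 0.443 × 2460 × (1930 − 13.8) × 8.57 / [2280 × (1 + 0.111 × 8.57)] = 1.79×10^7 / 4449 = 4023 m³.
F/M = Q·S₀ / (V·X) = 2460 × 1930 / (4023 × 2280) = 0.5177 g BOD₅·(g VSS·d)⁻¹.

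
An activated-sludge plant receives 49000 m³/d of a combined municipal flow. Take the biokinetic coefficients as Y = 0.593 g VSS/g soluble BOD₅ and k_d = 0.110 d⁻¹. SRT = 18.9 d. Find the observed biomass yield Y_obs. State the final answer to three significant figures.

Correct the yield for decay: Y_obs = Y/(1 + k_d θ_c) = 0.593 / (1 + 0.110 × 18.9) = 0.593 / 3.079 = 0.1926.

Y_obs ≈ 0.193 g VSS/g soluble BOD₅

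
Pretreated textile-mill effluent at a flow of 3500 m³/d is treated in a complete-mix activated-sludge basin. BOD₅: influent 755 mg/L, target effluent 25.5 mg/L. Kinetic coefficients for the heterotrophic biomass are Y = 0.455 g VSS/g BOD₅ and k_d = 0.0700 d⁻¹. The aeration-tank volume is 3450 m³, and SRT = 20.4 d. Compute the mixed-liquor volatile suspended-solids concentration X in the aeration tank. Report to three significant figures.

From V·X·(1 + k_d·θ_c) = Y·Q·(S₀ − S)·θ_c: X = 0.455 × 3500 × (755 − 25.5) × 20.4 / [3450 × (1 + 0.0700 × 20.4)] = 2829 mg/L.

X ≈ 2830 mg/L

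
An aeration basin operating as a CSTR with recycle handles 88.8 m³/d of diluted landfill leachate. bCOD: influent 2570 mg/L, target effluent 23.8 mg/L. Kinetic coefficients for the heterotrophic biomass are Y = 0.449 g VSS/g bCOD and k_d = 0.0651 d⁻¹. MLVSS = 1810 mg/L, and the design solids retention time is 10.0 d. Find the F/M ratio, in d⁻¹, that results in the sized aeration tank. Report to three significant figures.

Rearranging the biomass balance for a CMAS with decay, V = Y·Q·ΔS·θ_c / [X·(1+k_d θ_c)] = 0.449 × 88.8 × (2570 − 23.8) × 10.0 / [1810 × (1 + 0.0651 × 10.0)] = 1.02×10^6 / 2988 = 339.7 m³.
F/M = Q·S₀ / (V·X) = 88.8 × 2570 / (339.7 × 1810) = 0.3711 g bCOD·(g VSS·d)⁻¹.

F/M ≈ 0.371 d⁻¹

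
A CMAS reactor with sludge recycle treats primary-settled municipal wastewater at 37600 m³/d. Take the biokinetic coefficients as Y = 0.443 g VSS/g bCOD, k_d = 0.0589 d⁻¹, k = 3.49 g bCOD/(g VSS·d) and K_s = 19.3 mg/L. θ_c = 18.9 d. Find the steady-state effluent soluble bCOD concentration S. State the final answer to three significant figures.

S ≈ 1.50 mg/L

Effluent substrate depends only on kinetics and SRT: S = K_s(1 + k_d θ_c) / [θ_c(Yk − k_d) − 1] = 19.3 × (1 + 0.0589 × 18.9) / [18.9 × (0.443 × 3.49 − 0.0589) − 1] = 40.78 / 27.11 = 1.505 mg/L.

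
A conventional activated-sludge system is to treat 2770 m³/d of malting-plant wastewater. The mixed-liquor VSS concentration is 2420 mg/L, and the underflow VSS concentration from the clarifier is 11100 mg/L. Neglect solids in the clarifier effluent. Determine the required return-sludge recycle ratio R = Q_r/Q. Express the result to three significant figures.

R ≈ 0.279

Mass balance around the secondary clarifier (neglecting effluent solids): R = X / (X_r − X) = 2420 / (11100 − 2420) = 0.2788.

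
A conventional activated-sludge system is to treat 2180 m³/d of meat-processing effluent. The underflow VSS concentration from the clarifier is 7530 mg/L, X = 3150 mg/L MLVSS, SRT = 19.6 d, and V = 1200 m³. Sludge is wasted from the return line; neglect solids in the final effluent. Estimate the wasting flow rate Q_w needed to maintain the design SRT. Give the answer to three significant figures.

Wasting from the return line (neglecting effluent solids): Q_w = V·X / (θ_c·X_r) = 1200 × 3150 / (19.6 × 7530) = 25.61 m³/d.

Q_w ≈ 25.6 m³/d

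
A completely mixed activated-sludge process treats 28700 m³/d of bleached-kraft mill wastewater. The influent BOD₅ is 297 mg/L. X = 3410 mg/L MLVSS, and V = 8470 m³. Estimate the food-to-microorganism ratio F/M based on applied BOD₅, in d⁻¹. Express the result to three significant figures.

F/M ≈ 0.295 d⁻¹

F/M = applied load / biomass = Q·S₀/(V·X) = 28700 × 297 / (8470 × 3410) = 0.2951 d⁻¹.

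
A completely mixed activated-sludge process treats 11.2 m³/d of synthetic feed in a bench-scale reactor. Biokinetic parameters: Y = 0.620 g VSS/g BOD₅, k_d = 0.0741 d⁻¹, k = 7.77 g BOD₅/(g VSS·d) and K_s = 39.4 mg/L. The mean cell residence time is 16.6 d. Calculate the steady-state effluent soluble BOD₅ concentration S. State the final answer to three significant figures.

From the Monod/SRT balance for a CMAS, S = K_s·(1+k_d θ_c)/[θ_c·(Y k − k_d) − 1] = 39.4 × (1 + 0.0741 × 16.6) / [16.6 × (0.620 × 7.77 − 0.0741) − 1] = 87.86 / 77.74 = 1.130 mg/L.

S ≈ 1.13 mg/L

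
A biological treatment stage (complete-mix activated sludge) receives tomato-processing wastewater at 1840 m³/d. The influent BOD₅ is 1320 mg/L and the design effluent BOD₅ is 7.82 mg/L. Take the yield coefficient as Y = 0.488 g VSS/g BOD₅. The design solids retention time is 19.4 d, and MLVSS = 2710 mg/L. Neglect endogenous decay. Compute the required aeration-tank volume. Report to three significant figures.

V ≈ 8430 m³

V·X = Y·Q·ΔS·θ_c gives V = 0.488 × 1840 × (1320 − 7.82) × 19.4 / 2710 = 8435 m³.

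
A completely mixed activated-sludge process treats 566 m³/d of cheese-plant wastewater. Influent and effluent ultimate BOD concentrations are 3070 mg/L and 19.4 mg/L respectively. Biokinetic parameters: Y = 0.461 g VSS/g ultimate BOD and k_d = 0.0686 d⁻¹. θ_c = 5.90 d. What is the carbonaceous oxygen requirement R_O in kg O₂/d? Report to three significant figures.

The observed yield is Y_obs = Y/(1 + k_d·θ_c) = 0.461 / (1 + 0.0686 × 5.90) = 0.461 / 1.405 = 0.3282 g VSS per g ultimate BOD removed.
Q·(S₀ − S) = 566 × (3070 − 19.4) × 10⁻³ = 1727 kg/d removed.
Net sludge production P_X = 0.3282 × 1727 = 566.6 kg VSS/d.
R_O = Q·(S₀ − S) − 1.42·P_X = 1727 − 1.42 × 566.6 = 922.0 kg O₂/d.

R_O ≈ 922 kg O₂/d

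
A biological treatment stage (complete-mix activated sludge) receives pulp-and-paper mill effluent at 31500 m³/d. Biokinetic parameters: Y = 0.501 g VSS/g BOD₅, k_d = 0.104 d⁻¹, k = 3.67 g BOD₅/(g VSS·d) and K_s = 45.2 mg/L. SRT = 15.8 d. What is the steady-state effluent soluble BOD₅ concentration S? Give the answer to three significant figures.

S ≈ 4.52 mg/L

Effluent substrate depends only on kinetics and SRT: S = K_s(1 + k_d θ_c) / [θ_c(Yk − k_d) − 1] = 45.2 × (1 + 0.104 × 15.8) / [15.8 × (0.501 × 3.67 − 0.104) − 1] = 119.5 / 26.41 = 4.524 mg/L.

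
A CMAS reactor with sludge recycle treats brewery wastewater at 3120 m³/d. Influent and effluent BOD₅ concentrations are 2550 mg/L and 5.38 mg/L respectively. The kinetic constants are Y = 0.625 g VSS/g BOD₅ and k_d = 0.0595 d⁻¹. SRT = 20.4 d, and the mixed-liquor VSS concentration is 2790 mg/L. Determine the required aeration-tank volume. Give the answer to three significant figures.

V ≈ 16400 m³

Rearranging the biomass balance for a CMAS with decay, V = Y·Q·ΔS·θ_c / [X·(1+k_d θ_c)] = 0.625 × 3120 × (2550 − 5.38) × 20.4 / [2790 × (1 + 0.0595 × 20.4)] = 1.01×10^8 / 6177 = 16389 m³.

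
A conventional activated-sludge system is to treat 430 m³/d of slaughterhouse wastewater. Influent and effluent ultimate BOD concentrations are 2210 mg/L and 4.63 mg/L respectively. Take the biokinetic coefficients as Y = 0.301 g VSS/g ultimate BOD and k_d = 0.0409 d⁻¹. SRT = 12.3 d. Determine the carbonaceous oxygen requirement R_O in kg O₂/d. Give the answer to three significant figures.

R_O ≈ 679 kg O₂/d

Correct the yield for decay: Y_obs = Y/(1 + k_d θ_c) = 0.301 / (1 + 0.0409 × 12.3) = 0.301 / 1.503 = 0.2003.
Substrate removed = Q·(S₀ − S) = 430 m³/d × (2210 − 4.63) g/m³ = 9.48×10^5 g/d = 948.3 kg/d.
Biomass synthesised: P_X = Y_obs × 948.3 = 189.9 kg VSS/d.
Carbonaceous O₂ demand = substrate oxidised − cell-mass equivalent = 948.3 − 1.42 × 189.9 = 678.6 kg O₂/d.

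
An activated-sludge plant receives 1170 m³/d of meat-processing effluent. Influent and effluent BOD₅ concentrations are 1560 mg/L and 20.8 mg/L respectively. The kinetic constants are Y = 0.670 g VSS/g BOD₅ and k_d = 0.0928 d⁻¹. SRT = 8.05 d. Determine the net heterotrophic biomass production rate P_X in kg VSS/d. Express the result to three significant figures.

P_X ≈ 691 kg VSS/d

Correct the yield for decay: Y_obs = Y/(1 + k_d θ_c) = 0.670 / (1 + 0.0928 × 8.05) = 0.670 / 1.747 = 0.3835.
Q·(S₀ − S) = 1170 × (1560 − 20.8) × 10⁻³ = 1801 kg/d removed.
So the net sludge growth is P_X = 0.3835 × 1801 = 690.6 kg VSS/d.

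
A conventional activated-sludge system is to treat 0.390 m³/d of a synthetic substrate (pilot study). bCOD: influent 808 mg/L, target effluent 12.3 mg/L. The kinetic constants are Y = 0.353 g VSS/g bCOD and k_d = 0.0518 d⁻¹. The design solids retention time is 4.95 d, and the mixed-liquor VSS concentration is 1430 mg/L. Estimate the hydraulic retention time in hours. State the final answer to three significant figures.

Steady-state biomass mass balance: V·X·(1 + k_d·θ_c) = Y·Q·(S₀ − S)·θ_c, so V = 0.353 × 0.390 × (808 − 12.3) × 4.95 / [1430 × (1 + 0.0518 × 4.95)] = 5.42×10^2 / 1797 = 0.3018 m³.
HRT = V/Q = 0.3018 m³ / 0.390 m³·d⁻¹ = 0.7739 d × 24 = 18.57 h.

τ ≈ 18.6 h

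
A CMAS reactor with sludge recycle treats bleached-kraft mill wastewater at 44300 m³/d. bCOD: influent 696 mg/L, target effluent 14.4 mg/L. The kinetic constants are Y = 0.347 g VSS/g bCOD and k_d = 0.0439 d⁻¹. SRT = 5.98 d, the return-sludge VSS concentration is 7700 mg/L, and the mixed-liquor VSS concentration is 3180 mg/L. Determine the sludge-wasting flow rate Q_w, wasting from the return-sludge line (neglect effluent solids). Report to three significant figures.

Q_w ≈ 1080 m³/d

From the SRT design equation V = Y Q (S₀−S) θ_c / [X (1 + k_d θ_c)] = 0.347 × 44300 × (696 − 14.4) × 5.98 / [3180 × (1 + 0.0439 × 5.98)] = 6.27×10^7 / 4015 = 15606 m³.
Wasting from the return line (neglecting effluent solids): Q_w = V·X / (θ_c·X_r) = 15606 × 3180 / (5.98 × 7700) = 1078 m³/d.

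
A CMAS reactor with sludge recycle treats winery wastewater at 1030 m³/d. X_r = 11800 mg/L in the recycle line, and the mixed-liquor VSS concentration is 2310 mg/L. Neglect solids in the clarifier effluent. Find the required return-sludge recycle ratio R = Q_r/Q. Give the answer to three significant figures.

R ≈ 0.243

R = Q_r/Q = X/(X_r − X) = 2310 / (11800 − 2310) = 0.2434.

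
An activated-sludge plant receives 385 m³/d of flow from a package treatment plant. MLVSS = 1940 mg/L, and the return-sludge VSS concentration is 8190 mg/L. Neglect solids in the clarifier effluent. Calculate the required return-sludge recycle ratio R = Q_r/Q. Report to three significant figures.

Solids balance on the clarifier gives (1+R)X = R·X_r, so R = X/(X_r − X) = 1940 / (8190 − 1940) = 0.3104.

R ≈ 0.310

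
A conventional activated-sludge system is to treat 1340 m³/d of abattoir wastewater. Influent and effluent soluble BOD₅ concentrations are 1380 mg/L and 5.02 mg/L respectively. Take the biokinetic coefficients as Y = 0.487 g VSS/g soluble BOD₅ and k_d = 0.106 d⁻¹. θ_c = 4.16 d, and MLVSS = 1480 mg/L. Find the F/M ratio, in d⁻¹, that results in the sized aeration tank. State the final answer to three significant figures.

Steady-state biomass mass balance: V·X·(1 + k_d·θ_c) = Y·Q·(S₀ − S)·θ_c, so V = 0.487 × 1340 × (1380 − 5.02) × 4.16 / [1480 × (1 + 0.106 × 4.16)] = 3.73×10^6 / 2133 = 1750 m³.
F/M = applied load / biomass = Q·S₀/(V·X) = 1340 × 1380 / (1750 × 1480) = 0.7139 d⁻¹.

F/M ≈ 0.714 d⁻¹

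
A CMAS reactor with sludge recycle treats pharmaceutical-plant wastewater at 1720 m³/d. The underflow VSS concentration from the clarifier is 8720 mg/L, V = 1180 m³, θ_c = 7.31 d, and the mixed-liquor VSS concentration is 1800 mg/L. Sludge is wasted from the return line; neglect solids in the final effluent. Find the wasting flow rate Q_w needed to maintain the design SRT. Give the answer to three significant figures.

Q_w = (V·X)/(θ_c X_r) = 1180 × 1800 / (7.31 × 8720) = 33.32 m³/d.

Q_w ≈ 33.3 m³/d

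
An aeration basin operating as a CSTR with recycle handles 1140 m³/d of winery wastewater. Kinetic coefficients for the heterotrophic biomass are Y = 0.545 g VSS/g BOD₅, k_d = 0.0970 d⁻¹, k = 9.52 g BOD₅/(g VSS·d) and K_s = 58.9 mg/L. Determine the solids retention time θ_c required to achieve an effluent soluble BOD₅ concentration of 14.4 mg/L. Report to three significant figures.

θ_c ≈ 1.08 d

At the target effluent, Y k S/(K_s+S) = 0.545×9.52×14.4/73.30 = 1.019 d⁻¹.
1/θ_c = 1.019 − 0.0970 = 0.9223 d⁻¹, so θ_c = 1.084 d.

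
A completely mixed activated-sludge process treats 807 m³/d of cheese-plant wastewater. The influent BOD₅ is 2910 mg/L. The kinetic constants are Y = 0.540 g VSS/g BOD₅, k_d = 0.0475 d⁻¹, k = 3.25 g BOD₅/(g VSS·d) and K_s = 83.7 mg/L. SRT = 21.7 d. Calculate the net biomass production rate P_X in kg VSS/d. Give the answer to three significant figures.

From the Monod/SRT balance for a CMAS, S = K_s·(1+k_d θ_c)/[θ_c·(Y k − k_d) − 1] = 83.7 × (1 + 0.0475 × 21.7) / [21.7 × (0.540 × 3.25 − 0.0475) − 1] = 170.0 / 36.05 = 4.715 mg/L.
Y_obs = Y / (1 + k_d θ_c) = 0.540 / (1 + 0.0475 × 21.7) = 0.540 / 2.031 = 0.2659.
Q·(S₀ − S) = 807 × (2910 − 4.71) × 10⁻³ = 2345 kg/d removed.
Biomass produced: P_X = Y_obs·Q·ΔS = 0.2659 × 2345 ≈ 623.4 kg VSS/d.

P_X ≈ 623 kg VSS/d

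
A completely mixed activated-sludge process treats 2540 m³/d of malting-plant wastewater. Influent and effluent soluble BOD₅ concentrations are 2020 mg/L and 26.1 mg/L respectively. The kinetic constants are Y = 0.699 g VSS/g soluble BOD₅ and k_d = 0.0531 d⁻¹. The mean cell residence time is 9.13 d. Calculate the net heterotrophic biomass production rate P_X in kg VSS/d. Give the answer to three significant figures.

P_X ≈ 2380 kg VSS/d

Correct the yield for decay: Y_obs = Y/(1 + k_d θ_c) = 0.699 / (1 + 0.0531 × 9.13) = 0.699 / 1.485 = 0.4708.
Substrate removed = Q·(S₀ − S) = 2540 m³/d × (2020 − 26.1) g/m³ = 5.06×10^6 g/d = 5065 kg/d.
P_X = Y_obs · Q(S₀ − S) = 0.4708 × 5065 = 2384 kg VSS/d.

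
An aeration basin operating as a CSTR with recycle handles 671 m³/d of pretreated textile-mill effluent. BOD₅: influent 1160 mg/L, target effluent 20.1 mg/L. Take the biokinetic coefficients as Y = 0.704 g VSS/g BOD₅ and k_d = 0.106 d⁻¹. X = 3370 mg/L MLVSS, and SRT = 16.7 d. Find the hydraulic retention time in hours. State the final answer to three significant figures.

τ ≈ 34.5 h

Steady-state biomass mass balance: V·X·(1 + k_d·θ_c) = Y·Q·(S₀ − S)·θ_c, so V = 0.704 × 671 × (1160 − 20.1) × 16.7 / [3370 × (1 + 0.106 × 16.7)] = 8.99×10^6 / 9336 = 963.2 m³.
Hydraulic retention time τ = V/Q = 963.2 / 671 = 1.436 d = 34.45 h.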